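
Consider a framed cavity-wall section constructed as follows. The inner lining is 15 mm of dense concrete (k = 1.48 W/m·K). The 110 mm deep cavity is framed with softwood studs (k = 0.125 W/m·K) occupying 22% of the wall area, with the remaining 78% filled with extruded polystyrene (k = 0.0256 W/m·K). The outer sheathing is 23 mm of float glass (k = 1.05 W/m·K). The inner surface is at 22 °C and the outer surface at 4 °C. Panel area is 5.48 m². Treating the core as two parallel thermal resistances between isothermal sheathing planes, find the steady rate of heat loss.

Q ≈ 42 W

Sheathing layers in series; stud and cavity paths in parallel between them.
R_inner = 0.015/(1.48×5.48) = 0.001849 K/W
R_stud  = 0.11/(0.125×0.22×5.48) = 0.7299 K/W
R_cav   = 0.11/(0.0256×0.78×5.48) = 1.005 K/W
1/R_core = 1/R_stud + 1/R_cav → R_core = 0.4229 K/W
R_outer = 0.023/(1.05×5.48) = 0.003997 K/W
R_total = 0.4287 K/W
Q = ΔT/R_total = 18/0.4287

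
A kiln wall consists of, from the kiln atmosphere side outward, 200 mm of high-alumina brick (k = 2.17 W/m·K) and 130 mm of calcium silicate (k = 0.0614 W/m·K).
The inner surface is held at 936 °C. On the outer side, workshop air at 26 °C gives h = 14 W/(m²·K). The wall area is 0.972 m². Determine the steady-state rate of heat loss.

Q ≈ 388 W

Using the resistance-network approach (series):
R_high-alumina brick = L/(kA) = 0.2/(2.17×0.972) = 0.09482 K/W
R_calcium silicate = L/(kA) = 0.13/(0.0614×0.972) = 2.178 K/W
R_outer film = 1/(h_o·A) = 1/(14×0.972) = 0.07349 K/W
R_total = 2.347 K/W
Q = ΔT / R_total = 910 / 2.347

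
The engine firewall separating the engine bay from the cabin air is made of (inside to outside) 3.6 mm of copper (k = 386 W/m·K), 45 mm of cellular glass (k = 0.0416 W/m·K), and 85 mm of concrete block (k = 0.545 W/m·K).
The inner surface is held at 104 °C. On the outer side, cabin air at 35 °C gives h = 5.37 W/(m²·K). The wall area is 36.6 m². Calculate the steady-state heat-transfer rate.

Using the resistance-network approach (series):
R_copper = L/(kA) = 0.0036/(386×36.6) = 2.548×10^-7 K/W
R_cellular glass = L/(kA) = 0.045/(0.0416×36.6) = 0.02956 K/W
R_concrete block = L/(kA) = 0.085/(0.545×36.6) = 0.004261 K/W
R_outer film = 1/(h_o·A) = 1/(5.37×36.6) = 0.005088 K/W
R_total = 0.03891 K/W
Q = ΔT / R_total = 69 / 0.03891

Q ≈ 1770 W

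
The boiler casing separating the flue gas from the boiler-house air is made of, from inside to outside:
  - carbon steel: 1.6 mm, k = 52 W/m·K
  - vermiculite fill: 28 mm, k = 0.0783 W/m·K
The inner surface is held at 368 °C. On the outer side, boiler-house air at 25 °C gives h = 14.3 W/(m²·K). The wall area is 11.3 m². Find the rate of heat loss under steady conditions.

Q ≈ 9070 W

Model the wall as resistances in series:
R_carbon steel = L/(kA) = 0.0016/(52×11.3) = 2.723×10^-6 K/W
R_vermiculite fill = L/(kA) = 0.028/(0.0783×11.3) = 0.03165 K/W
R_outer film = 1/(h_o·A) = 1/(14.3×11.3) = 0.006189 K/W
R_total = 0.03784 K/W
Q = ΔT / R_total = 343 / 0.03784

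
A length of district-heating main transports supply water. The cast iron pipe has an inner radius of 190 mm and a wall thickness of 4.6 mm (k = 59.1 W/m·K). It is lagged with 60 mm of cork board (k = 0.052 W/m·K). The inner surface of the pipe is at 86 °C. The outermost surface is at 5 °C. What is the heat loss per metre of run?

q′ ≈ 98.5 W/m

For a radial system each layer contributes R = ln(r_out/r_in)/(2πkL); films add R = 1/(hA).
R_cast iron pipe wall = ln(194.6/190)/(2π×59.1×1) = 6.442×10^-5 K/W
R_cork board = ln(254.6/194.6)/(2π×0.052×1) = 0.8225 K/W
R_total = 0.8226 K/W
Q = ΔT/R_total = 81/0.8226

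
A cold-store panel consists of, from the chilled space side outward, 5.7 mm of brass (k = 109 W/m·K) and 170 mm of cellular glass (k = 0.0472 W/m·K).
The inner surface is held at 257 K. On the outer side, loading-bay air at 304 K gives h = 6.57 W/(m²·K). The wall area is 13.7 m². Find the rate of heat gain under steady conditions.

Model the wall as resistances in series:
R_brass = L/(kA) = 0.0057/(109×13.7) = 3.817×10^-6 K/W
R_cellular glass = L/(kA) = 0.17/(0.0472×13.7) = 0.2629 K/W
R_outer film = 1/(h_o·A) = 1/(6.57×13.7) = 0.01111 K/W
R_total = 0.274 K/W
Q = ΔT / R_total = 47 / 0.274

Q ≈ 172 W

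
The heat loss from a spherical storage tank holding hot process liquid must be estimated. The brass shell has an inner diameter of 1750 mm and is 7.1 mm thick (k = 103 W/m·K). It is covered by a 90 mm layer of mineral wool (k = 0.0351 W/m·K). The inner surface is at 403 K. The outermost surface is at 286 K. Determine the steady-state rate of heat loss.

For a spherical shell R = (1/r₁ − 1/r₂)/(4πk); film R = 1/(h·4πr²). In series:
R_brass shell = (1/0.875 − 1/0.8821)/(4π×103) = 7.107×10^-6 K/W
R_mineral wool = (1/0.8821 − 1/0.9721)/(4π×0.0351) = 0.238 K/W
R_total = 0.238 K/W
Q = ΔT/R_total = 117/0.238

Q ≈ 492 W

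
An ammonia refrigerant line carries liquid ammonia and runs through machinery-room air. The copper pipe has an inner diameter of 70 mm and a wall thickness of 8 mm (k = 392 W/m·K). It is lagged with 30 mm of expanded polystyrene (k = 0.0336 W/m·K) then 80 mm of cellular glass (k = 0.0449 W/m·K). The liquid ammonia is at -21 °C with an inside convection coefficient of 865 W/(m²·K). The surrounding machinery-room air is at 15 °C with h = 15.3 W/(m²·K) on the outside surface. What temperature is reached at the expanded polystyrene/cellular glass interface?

T ≈ -3.62 °C

Treating each annulus and film as a series resistance:
R_inner film = 1/(h_i·2πr₁L) = 1/(865×2π×0.035×1) = 0.005257 K/W
R_copper pipe wall = ln(43/35)/(2π×392×1) = 8.358×10^-5 K/W
R_expanded polystyrene = ln(73/43)/(2π×0.0336×1) = 2.507 K/W
R_cellular glass = ln(153/73)/(2π×0.0449×1) = 2.623 K/W
R_outer film = 1/(h_o·2πr_oL) = 1/(15.3×2π×0.153×1) = 0.06799 K/W
R_total = 5.203 K/W
Q = ΔT/R_total = 36/5.203
Q = 6.92 W/m
T_interface = T_inner + Q·ΣR(inner→interface) = -21 + 6.92×2.512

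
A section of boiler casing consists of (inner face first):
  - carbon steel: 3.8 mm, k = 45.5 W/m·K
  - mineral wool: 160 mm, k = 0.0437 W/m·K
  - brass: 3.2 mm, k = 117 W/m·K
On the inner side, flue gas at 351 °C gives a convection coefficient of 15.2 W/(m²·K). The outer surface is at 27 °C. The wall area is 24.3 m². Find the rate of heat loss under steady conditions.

Q ≈ 2110 W

Model the wall as resistances in series:
R_inner film = 1/(h_i·A) = 1/(15.2×24.3) = 0.002707 K/W
R_carbon steel = L/(kA) = 0.0038/(45.5×24.3) = 3.437×10^-6 K/W
R_mineral wool = L/(kA) = 0.16/(0.0437×24.3) = 0.1507 K/W
R_brass = L/(kA) = 0.0032/(117×24.3) = 1.126×10^-6 K/W
R_total = 0.1534 K/W
Q = ΔT / R_total = 324 / 0.1534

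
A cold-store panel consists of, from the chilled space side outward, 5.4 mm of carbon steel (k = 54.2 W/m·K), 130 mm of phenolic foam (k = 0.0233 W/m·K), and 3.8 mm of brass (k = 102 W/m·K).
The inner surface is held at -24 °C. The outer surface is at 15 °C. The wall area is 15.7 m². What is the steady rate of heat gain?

Thermal resistances in series:
R_carbon steel = L/(kA) = 0.0054/(54.2×15.7) = 6.346×10^-6 K/W
R_phenolic foam = L/(kA) = 0.13/(0.0233×15.7) = 0.3554 K/W
R_brass = L/(kA) = 0.0038/(102×15.7) = 2.373×10^-6 K/W
R_total = 0.3554 K/W
Q = ΔT / R_total = 39 / 0.3554

Q ≈ 110 W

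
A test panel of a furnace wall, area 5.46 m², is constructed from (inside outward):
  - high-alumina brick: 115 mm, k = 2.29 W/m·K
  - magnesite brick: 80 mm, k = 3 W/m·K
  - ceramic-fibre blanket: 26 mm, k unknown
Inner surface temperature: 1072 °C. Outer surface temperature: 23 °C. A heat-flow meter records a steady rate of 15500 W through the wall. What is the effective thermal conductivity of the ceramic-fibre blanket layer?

Using the resistance-network approach (series):
R_high-alumina brick = L/(kA) = 0.115/(2.29×5.46) = 0.009197 K/W
R_magnesite brick = L/(kA) = 0.08/(3×5.46) = 0.004884 K/W
Sum of known resistances R_other = 0.01408 K/W
Total R = ΔT/Q = 1049/15500 = 0.06768 K/W
R_ceramic-fibre blanket = R_total − R_other = 0.0536 K/W
k = L/(R·A) = 0.026/(0.0536×5.46)

k ≈ 0.0888 W/(m·K)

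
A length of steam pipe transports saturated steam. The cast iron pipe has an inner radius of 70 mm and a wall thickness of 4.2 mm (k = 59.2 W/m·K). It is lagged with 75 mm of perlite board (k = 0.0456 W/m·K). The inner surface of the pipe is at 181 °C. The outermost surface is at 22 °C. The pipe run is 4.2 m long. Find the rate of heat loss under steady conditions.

Q ≈ 274 W

Cylindrical conduction, so R = ln(r₂/r₁)/(2πkL) per layer, in series:
R_cast iron pipe wall = ln(74.2/70)/(2π×59.2×4.2) = 3.73×10^-5 K/W
R_perlite board = ln(149.2/74.2)/(2π×0.0456×4.2) = 0.5805 K/W
R_total = 0.5805 K/W
Q = ΔT/R_total = 159/0.5805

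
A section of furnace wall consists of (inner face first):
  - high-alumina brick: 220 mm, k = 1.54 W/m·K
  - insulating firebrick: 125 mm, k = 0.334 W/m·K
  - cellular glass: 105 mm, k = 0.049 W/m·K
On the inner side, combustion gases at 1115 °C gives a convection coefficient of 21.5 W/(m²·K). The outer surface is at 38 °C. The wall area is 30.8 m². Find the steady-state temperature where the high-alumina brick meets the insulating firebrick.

T ≈ 1040 °C

Series thermal resistances:
R_inner film = 1/(h_i·A) = 1/(21.5×30.8) = 0.00151 K/W
R_high-alumina brick = L/(kA) = 0.22/(1.54×30.8) = 0.004638 K/W
R_insulating firebrick = L/(kA) = 0.125/(0.334×30.8) = 0.01215 K/W
R_cellular glass = L/(kA) = 0.105/(0.049×30.8) = 0.06957 K/W
R_total = 0.08787 K/W;  Q = ΔT/R_total = 1077/0.08787 = 12260 W
T_interface = T_inner − Q·ΣR(inner→interface) = 1115 − 12300×0.006148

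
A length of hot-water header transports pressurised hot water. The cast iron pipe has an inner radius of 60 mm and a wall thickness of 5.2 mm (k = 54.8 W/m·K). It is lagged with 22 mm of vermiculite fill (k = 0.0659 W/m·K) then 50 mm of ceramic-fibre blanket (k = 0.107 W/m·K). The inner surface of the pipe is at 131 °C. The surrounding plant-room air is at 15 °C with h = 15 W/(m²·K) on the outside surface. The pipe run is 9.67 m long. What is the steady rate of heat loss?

Q ≈ 772 W

Per-layer cylindrical resistances, series-summed:
R_cast iron pipe wall = ln(65.2/60)/(2π×54.8×9.67) = 2.496×10^-5 K/W
R_vermiculite fill = ln(87.2/65.2)/(2π×0.0659×9.67) = 0.07261 K/W
R_ceramic-fibre blanket = ln(137.2/87.2)/(2π×0.107×9.67) = 0.06972 K/W
R_outer film = 1/(h_o·2πr_oL) = 1/(15×2π×0.1372×9.67) = 0.007997 K/W
R_total = 0.1504 K/W
Q = ΔT/R_total = 116/0.1504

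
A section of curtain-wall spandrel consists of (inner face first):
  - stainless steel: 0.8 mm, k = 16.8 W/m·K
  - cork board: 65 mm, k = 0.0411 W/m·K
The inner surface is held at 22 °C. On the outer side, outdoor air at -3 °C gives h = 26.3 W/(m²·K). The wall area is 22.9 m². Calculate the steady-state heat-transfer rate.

Using the resistance-network approach (series):
R_stainless steel = L/(kA) = 0.0008/(16.8×22.9) = 2.079×10^-6 K/W
R_cork board = L/(kA) = 0.065/(0.0411×22.9) = 0.06906 K/W
R_outer film = 1/(h_o·A) = 1/(26.3×22.9) = 0.00166 K/W
R_total = 0.07072 K/W
Q = ΔT / R_total = 25 / 0.07072

Q ≈ 353 W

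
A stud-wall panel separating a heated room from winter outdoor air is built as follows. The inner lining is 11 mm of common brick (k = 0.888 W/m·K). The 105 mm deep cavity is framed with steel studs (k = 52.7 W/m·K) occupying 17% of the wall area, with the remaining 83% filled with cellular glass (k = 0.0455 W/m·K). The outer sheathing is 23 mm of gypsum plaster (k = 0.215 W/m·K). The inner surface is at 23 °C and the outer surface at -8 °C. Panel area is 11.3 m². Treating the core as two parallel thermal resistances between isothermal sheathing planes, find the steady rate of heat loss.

Q ≈ 2670 W

Sheathing layers in series; stud and cavity paths in parallel between them.
R_inner = 0.011/(0.888×11.3) = 0.001096 K/W
R_stud  = 0.105/(52.7×0.17×11.3) = 0.001037 K/W
R_cav   = 0.105/(0.0455×0.83×11.3) = 0.246 K/W
1/R_core = 1/R_stud + 1/R_cav → R_core = 0.001033 K/W
R_outer = 0.023/(0.215×11.3) = 0.009467 K/W
R_total = 0.0116 K/W
Q = ΔT/R_total = 31/0.0116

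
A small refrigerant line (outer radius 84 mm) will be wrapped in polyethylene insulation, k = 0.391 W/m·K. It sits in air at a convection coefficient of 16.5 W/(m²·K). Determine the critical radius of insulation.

For a cylinder r_cr = k/h = 0.391/16.5
r_cr = 23.7 mm; since the bare radius (84 mm) is above r_cr, any added insulation will reduce heat loss.

r_cr ≈ 23.7 mm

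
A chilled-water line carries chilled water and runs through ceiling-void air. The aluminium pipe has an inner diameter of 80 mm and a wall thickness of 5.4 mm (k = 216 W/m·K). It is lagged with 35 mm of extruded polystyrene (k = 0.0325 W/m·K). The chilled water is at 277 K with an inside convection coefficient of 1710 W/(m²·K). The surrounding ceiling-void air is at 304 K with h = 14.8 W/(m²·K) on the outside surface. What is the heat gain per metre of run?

q′ ≈ 9.2 W/m

Per-layer cylindrical resistances, series-summed:
R_inner film = 1/(h_i·2πr₁L) = 1/(1710×2π×0.04×1) = 0.002327 K/W
R_aluminium pipe wall = ln(45.4/40)/(2π×216×1) = 9.331×10^-5 K/W
R_extruded polystyrene = ln(80.4/45.4)/(2π×0.0325×1) = 2.799 K/W
R_outer film = 1/(h_o·2πr_oL) = 1/(14.8×2π×0.0804×1) = 0.1338 K/W
R_total = 2.935 K/W
Q = ΔT/R_total = 27/2.935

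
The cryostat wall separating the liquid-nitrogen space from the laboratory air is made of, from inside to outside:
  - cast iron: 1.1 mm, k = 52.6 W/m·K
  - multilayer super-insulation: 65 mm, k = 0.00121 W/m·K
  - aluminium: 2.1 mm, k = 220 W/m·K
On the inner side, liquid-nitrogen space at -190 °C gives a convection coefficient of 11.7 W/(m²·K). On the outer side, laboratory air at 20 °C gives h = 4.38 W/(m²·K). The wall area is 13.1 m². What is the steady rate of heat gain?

Thermal resistances in series:
R_inner film = 1/(h_i·A) = 1/(11.7×13.1) = 0.006524 K/W
R_cast iron = L/(kA) = 0.0011/(52.6×13.1) = 1.596×10^-6 K/W
R_multilayer super-insulation = L/(kA) = 0.065/(0.00121×13.1) = 4.101 K/W
R_aluminium = L/(kA) = 0.0021/(220×13.1) = 7.287×10^-7 K/W
R_outer film = 1/(h_o·A) = 1/(4.38×13.1) = 0.01743 K/W
R_total = 4.125 K/W
Q = ΔT / R_total = 210 / 4.125

Q ≈ 50.9 W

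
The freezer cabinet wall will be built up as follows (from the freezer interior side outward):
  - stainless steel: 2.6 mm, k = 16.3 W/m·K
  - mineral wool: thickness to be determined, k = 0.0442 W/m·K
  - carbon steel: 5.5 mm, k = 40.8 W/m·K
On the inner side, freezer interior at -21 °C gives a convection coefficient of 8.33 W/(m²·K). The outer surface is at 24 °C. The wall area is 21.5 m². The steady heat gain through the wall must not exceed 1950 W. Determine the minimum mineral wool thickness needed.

Series thermal resistances:
R_inner film = 1/(h_i·A) = 1/(8.33×21.5) = 0.005584 K/W
R_stainless steel = L/(kA) = 0.0026/(16.3×21.5) = 7.419×10^-6 K/W
R_carbon steel = L/(kA) = 0.0055/(40.8×21.5) = 6.27×10^-6 K/W
Sum of the known resistances R_other = 0.005597 K/W
Required total resistance R_tot = ΔT/Q_allow = 45/1950 = 0.02308 K/W
R_mineral wool = R_tot − R_other = 0.01748 K/W
L = R·k·A = 0.01748×0.0442×21.5

L ≈ 16.6 mm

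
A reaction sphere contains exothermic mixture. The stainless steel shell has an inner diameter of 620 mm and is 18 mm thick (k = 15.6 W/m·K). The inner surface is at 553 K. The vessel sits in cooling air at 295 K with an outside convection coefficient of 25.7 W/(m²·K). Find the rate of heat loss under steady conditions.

Q ≈ 8690 W

Each spherical layer contributes R = (1/r_i − 1/r_o)/(4πk):
R_stainless steel shell = (1/0.31 − 1/0.328)/(4π×15.6) = 9.03×10^-4 K/W
R_outer film = 1/(h·4πr_o²) = 1/(25.7×4π×0.328²) = 0.02878 K/W
R_total = 0.02968 K/W
Q = ΔT/R_total = 258/0.02968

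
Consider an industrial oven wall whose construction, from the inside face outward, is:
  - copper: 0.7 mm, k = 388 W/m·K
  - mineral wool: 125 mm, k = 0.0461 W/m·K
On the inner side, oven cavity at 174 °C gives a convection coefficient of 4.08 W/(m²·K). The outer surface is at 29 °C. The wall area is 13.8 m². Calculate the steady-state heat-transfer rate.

Series thermal resistances:
R_inner film = 1/(h_i·A) = 1/(4.08×13.8) = 0.01776 K/W
R_copper = L/(kA) = 0.0007/(388×13.8) = 1.307×10^-7 K/W
R_mineral wool = L/(kA) = 0.125/(0.0461×13.8) = 0.1965 K/W
R_total = 0.2142 K/W
Q = ΔT / R_total = 145 / 0.2142

Q ≈ 677 W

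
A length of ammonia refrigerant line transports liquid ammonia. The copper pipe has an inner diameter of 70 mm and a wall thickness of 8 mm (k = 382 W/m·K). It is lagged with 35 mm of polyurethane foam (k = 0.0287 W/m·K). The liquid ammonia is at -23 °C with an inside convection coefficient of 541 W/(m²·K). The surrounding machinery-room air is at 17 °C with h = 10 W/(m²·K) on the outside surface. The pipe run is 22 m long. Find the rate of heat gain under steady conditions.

Q ≈ 250 W

Treating each annulus and film as a series resistance:
R_inner film = 1/(h_i·2πr₁L) = 1/(541×2π×0.035×22) = 3.821×10^-4 K/W
R_copper pipe wall = ln(43/35)/(2π×382×22) = 3.898×10^-6 K/W
R_polyurethane foam = ln(78/43)/(2π×0.0287×22) = 0.1501 K/W
R_outer film = 1/(h_o·2πr_oL) = 1/(10×2π×0.078×22) = 0.009275 K/W
R_total = 0.1598 K/W
Q = ΔT/R_total = 40/0.1598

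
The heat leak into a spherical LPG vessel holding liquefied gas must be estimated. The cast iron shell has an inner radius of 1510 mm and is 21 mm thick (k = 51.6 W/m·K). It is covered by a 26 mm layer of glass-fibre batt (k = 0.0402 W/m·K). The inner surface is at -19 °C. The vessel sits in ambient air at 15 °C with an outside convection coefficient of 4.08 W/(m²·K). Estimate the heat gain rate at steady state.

Q ≈ 1150 W

Spherical conduction: R = (1/r_in − 1/r_out)/(4πk) per layer; series-sum.
R_cast iron shell = (1/1.51 − 1/1.531)/(4π×51.6) = 1.401×10^-5 K/W
R_glass-fibre batt = (1/1.531 − 1/1.557)/(4π×0.0402) = 0.02159 K/W
R_outer film = 1/(h·4πr_o²) = 1/(4.08×4π×1.557²) = 0.008045 K/W
R_total = 0.02965 K/W
Q = ΔT/R_total = 34/0.02965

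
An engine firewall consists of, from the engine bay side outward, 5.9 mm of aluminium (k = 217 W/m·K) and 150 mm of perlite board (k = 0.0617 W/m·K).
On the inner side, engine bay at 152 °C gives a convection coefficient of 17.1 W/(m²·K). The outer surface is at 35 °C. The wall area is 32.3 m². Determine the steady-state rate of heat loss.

Q ≈ 1520 W

Model the wall as resistances in series:
R_inner film = 1/(h_i·A) = 1/(17.1×32.3) = 0.001811 K/W
R_aluminium = L/(kA) = 0.0059/(217×32.3) = 8.418×10^-7 K/W
R_perlite board = L/(kA) = 0.15/(0.0617×32.3) = 0.07527 K/W
R_total = 0.07708 K/W
Q = ΔT / R_total = 117 / 0.07708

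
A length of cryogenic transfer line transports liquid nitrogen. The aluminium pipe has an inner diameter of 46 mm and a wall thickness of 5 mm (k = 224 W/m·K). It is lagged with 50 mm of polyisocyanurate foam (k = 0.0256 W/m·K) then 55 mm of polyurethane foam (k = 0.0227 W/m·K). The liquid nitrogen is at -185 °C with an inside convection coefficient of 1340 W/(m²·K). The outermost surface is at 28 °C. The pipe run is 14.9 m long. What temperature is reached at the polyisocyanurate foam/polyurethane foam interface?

T ≈ -50.8 °C

Treating each annulus and film as a series resistance:
R_inner film = 1/(h_i·2πr₁L) = 1/(1340×2π×0.023×14.9) = 3.466×10^-4 K/W
R_aluminium pipe wall = ln(28/23)/(2π×224×14.9) = 9.38×10^-6 K/W
R_polyisocyanurate foam = ln(78/28)/(2π×0.0256×14.9) = 0.4275 K/W
R_polyurethane foam = ln(133/78)/(2π×0.0227×14.9) = 0.2511 K/W
R_total = 0.6789 K/W
Q = ΔT/R_total = 213/0.6789
Q = 314 W
T_interface = T_inner + Q·ΣR(inner→interface) = -185 + 314×0.4278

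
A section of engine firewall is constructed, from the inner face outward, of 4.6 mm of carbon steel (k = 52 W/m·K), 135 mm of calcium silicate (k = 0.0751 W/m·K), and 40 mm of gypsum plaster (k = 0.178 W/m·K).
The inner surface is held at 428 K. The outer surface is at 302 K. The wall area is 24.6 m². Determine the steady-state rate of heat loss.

Q ≈ 1530 W

Model the wall as resistances in series:
R_carbon steel = L/(kA) = 0.0046/(52×24.6) = 3.596×10^-6 K/W
R_calcium silicate = L/(kA) = 0.135/(0.0751×24.6) = 0.07307 K/W
R_gypsum plaster = L/(kA) = 0.04/(0.178×24.6) = 0.009135 K/W
R_total = 0.08221 K/W
Q = ΔT / R_total = 126 / 0.08221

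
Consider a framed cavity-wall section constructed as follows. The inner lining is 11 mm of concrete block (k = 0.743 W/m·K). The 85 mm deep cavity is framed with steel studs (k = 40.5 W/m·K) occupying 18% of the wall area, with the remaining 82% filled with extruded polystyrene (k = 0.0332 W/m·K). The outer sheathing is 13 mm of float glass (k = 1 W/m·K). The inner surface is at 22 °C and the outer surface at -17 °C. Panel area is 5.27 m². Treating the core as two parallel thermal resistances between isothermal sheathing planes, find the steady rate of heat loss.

Sheathing layers in series; stud and cavity paths in parallel between them.
R_inner = 0.011/(0.743×5.27) = 0.002809 K/W
R_stud  = 0.085/(40.5×0.18×5.27) = 0.002212 K/W
R_cav   = 0.085/(0.0332×0.82×5.27) = 0.5925 K/W
1/R_core = 1/R_stud + 1/R_cav → R_core = 0.002204 K/W
R_outer = 0.013/(1×5.27) = 0.002467 K/W
R_total = 0.00748 K/W
Q = ΔT/R_total = 39/0.00748

Q ≈ 5210 W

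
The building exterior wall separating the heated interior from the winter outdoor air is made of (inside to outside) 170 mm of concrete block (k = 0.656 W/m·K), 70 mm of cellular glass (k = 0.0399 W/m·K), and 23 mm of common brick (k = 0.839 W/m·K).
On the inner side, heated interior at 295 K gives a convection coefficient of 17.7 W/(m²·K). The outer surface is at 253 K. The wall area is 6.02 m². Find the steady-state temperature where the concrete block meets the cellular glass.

Treating each layer as a thermal resistance in series:
R_inner film = 1/(h_i·A) = 1/(17.7×6.02) = 0.009385 K/W
R_concrete block = L/(kA) = 0.17/(0.656×6.02) = 0.04305 K/W
R_cellular glass = L/(kA) = 0.07/(0.0399×6.02) = 0.2914 K/W
R_common brick = L/(kA) = 0.023/(0.839×6.02) = 0.004554 K/W
R_total = 0.3484 K/W;  Q = ΔT/R_total = 42/0.3484 = 120.5 W
T_interface = T_inner − Q·ΣR(inner→interface) = 295 − 121×0.05243

T ≈ 289 K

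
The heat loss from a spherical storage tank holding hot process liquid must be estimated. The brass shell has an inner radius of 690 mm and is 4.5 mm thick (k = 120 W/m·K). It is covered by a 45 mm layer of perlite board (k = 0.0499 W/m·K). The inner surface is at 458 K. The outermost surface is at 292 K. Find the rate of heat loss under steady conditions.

Q ≈ 1190 W

Spherical conduction: R = (1/r_in − 1/r_out)/(4πk) per layer; series-sum.
R_brass shell = (1/0.69 − 1/0.6945)/(4π×120) = 6.227×10^-6 K/W
R_perlite board = (1/0.6945 − 1/0.7395)/(4π×0.0499) = 0.1397 K/W
R_total = 0.1397 K/W
Q = ΔT/R_total = 166/0.1397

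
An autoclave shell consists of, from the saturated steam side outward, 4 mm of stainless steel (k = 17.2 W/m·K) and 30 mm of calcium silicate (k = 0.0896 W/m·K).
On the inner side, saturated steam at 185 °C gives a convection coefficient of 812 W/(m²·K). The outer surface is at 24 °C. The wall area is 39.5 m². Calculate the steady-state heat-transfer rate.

Q ≈ 18900 W

Model the wall as resistances in series:
R_inner film = 1/(h_i·A) = 1/(812×39.5) = 3.118×10^-5 K/W
R_stainless steel = L/(kA) = 0.004/(17.2×39.5) = 5.888×10^-6 K/W
R_calcium silicate = L/(kA) = 0.03/(0.0896×39.5) = 0.008476 K/W
R_total = 0.008514 K/W
Q = ΔT / R_total = 161 / 0.008514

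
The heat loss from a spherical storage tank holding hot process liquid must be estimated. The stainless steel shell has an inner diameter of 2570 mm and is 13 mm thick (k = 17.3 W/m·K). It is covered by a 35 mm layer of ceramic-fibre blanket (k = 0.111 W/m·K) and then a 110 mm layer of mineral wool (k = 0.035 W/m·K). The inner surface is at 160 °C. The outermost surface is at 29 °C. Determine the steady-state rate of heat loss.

Q ≈ 906 W

Radial (spherical) resistances in series:
R_stainless steel shell = (1/1.285 − 1/1.298)/(4π×17.3) = 3.585×10^-5 K/W
R_ceramic-fibre blanket = (1/1.298 − 1/1.333)/(4π×0.111) = 0.0145 K/W
R_mineral wool = (1/1.333 − 1/1.443)/(4π×0.035) = 0.13 K/W
R_total = 0.1446 K/W
Q = ΔT/R_total = 131/0.1446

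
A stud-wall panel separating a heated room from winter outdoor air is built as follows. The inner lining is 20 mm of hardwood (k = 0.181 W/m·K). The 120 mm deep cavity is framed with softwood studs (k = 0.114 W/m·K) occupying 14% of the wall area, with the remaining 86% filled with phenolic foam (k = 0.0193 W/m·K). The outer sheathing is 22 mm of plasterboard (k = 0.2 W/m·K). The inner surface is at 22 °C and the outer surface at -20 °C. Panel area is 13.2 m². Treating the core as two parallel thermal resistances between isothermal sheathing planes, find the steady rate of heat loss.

Q ≈ 142 W

Sheathing layers in series; stud and cavity paths in parallel between them.
R_inner = 0.02/(0.181×13.2) = 0.008371 K/W
R_stud  = 0.12/(0.114×0.14×13.2) = 0.5696 K/W
R_cav   = 0.12/(0.0193×0.86×13.2) = 0.5477 K/W
1/R_core = 1/R_stud + 1/R_cav → R_core = 0.2792 K/W
R_outer = 0.022/(0.2×13.2) = 0.008333 K/W
R_total = 0.2959 K/W
Q = ΔT/R_total = 42/0.2959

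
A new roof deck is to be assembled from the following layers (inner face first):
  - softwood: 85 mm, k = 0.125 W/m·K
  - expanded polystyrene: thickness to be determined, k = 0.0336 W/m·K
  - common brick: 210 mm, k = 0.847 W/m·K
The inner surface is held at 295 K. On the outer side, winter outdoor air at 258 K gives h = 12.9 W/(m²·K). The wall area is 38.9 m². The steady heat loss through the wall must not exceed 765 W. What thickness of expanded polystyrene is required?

L ≈ 29.4 mm

Treating each layer as a thermal resistance in series:
R_softwood = L/(kA) = 0.085/(0.125×38.9) = 0.01748 K/W
R_common brick = L/(kA) = 0.21/(0.847×38.9) = 0.006374 K/W
R_outer film = 1/(h_o·A) = 1/(12.9×38.9) = 0.001993 K/W
Sum of the known resistances R_other = 0.02585 K/W
Required total resistance R_tot = ΔT/Q_allow = 37/765 = 0.04837 K/W
R_expanded polystyrene = R_tot − R_other = 0.02252 K/W
L = R·k·A = 0.02252×0.0336×38.9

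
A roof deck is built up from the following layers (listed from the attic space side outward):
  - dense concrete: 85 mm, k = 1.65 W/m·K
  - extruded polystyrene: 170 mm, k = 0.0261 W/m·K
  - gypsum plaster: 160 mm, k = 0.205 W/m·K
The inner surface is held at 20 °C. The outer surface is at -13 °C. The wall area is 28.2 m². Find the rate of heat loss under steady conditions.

Series thermal resistances:
R_dense concrete = L/(kA) = 0.085/(1.65×28.2) = 0.001827 K/W
R_extruded polystyrene = L/(kA) = 0.17/(0.0261×28.2) = 0.231 K/W
R_gypsum plaster = L/(kA) = 0.16/(0.205×28.2) = 0.02768 K/W
R_total = 0.2605 K/W
Q = ΔT / R_total = 33 / 0.2605

Q ≈ 127 W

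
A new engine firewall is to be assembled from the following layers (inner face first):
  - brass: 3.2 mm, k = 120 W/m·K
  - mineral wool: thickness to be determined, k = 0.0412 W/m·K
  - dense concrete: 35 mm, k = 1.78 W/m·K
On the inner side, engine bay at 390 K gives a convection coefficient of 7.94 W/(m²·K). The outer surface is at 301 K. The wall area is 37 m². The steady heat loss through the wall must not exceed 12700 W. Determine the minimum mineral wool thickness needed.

L ≈ 4.68 mm

Treating each layer as a thermal resistance in series:
R_inner film = 1/(h_i·A) = 1/(7.94×37) = 0.003404 K/W
R_brass = L/(kA) = 0.0032/(120×37) = 7.207×10^-7 K/W
R_dense concrete = L/(kA) = 0.035/(1.78×37) = 5.314×10^-4 K/W
Sum of the known resistances R_other = 0.003936 K/W
Required total resistance R_tot = ΔT/Q_allow = 89/12700 = 0.007008 K/W
R_mineral wool = R_tot − R_other = 0.003072 K/W
L = R·k·A = 0.003072×0.0412×37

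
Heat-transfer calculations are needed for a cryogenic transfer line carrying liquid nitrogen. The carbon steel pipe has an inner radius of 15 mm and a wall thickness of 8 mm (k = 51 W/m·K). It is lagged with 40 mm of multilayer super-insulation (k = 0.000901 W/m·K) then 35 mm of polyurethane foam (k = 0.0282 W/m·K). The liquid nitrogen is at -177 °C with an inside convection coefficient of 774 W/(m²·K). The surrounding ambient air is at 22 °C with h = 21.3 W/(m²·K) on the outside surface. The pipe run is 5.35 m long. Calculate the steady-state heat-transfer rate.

Q ≈ 5.9 W

Cylindrical conduction, so R = ln(r₂/r₁)/(2πkL) per layer, in series:
R_inner film = 1/(h_i·2πr₁L) = 1/(774×2π×0.015×5.35) = 0.002562 K/W
R_carbon steel pipe wall = ln(23/15)/(2π×51×5.35) = 2.493×10^-4 K/W
R_multilayer super-insulation = ln(63/23)/(2π×0.000901×5.35) = 33.27 K/W
R_polyurethane foam = ln(98/63)/(2π×0.0282×5.35) = 0.4661 K/W
R_outer film = 1/(h_o·2πr_oL) = 1/(21.3×2π×0.098×5.35) = 0.01425 K/W
R_total = 33.75 K/W
Q = ΔT/R_total = 199/33.75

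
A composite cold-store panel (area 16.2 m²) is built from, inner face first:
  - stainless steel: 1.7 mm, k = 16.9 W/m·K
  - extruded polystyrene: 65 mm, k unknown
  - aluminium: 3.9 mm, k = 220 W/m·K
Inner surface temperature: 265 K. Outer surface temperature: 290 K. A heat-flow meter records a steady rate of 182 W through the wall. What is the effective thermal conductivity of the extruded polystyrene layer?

k ≈ 0.0292 W/(m·K)

Series thermal resistances:
R_stainless steel = L/(kA) = 0.0017/(16.9×16.2) = 6.209×10^-6 K/W
R_aluminium = L/(kA) = 0.0039/(220×16.2) = 1.094×10^-6 K/W
Sum of known resistances R_other = 7.304×10^-6 K/W
Total R = ΔT/Q = 25/182 = 0.1374 K/W
R_extruded polystyrene = R_total − R_other = 0.1374 K/W
k = L/(R·A) = 0.065/(0.1374×16.2)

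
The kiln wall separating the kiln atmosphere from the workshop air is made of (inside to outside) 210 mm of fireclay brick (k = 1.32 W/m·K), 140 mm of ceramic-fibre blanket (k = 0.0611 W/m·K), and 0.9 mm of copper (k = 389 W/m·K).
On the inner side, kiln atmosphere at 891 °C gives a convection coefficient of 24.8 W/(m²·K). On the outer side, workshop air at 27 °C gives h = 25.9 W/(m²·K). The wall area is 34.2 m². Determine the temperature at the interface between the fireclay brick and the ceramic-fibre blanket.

Series thermal resistances:
R_inner film = 1/(h_i·A) = 1/(24.8×34.2) = 0.001179 K/W
R_fireclay brick = L/(kA) = 0.21/(1.32×34.2) = 0.004652 K/W
R_ceramic-fibre blanket = L/(kA) = 0.14/(0.0611×34.2) = 0.067 K/W
R_copper = L/(kA) = 0.0009/(389×34.2) = 6.765×10^-8 K/W
R_outer film = 1/(h_o·A) = 1/(25.9×34.2) = 0.001129 K/W
R_total = 0.07396 K/W;  Q = ΔT/R_total = 864/0.07396 = 11680 W
T_interface = T_inner − Q·ΣR(inner→interface) = 891 − 11700×0.005831

T ≈ 823 °C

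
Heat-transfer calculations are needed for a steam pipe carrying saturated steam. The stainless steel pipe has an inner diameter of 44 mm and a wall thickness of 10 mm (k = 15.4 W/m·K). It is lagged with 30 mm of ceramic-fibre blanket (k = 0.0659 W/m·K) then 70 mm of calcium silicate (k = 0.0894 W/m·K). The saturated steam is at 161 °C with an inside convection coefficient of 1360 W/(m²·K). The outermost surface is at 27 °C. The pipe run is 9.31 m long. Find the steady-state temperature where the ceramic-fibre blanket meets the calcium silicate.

Per-layer cylindrical resistances, series-summed:
R_inner film = 1/(h_i·2πr₁L) = 1/(1360×2π×0.022×9.31) = 5.714×10^-4 K/W
R_stainless steel pipe wall = ln(32/22)/(2π×15.4×9.31) = 4.159×10^-4 K/W
R_ceramic-fibre blanket = ln(62/32)/(2π×0.0659×9.31) = 0.1716 K/W
R_calcium silicate = ln(132/62)/(2π×0.0894×9.31) = 0.1445 K/W
R_total = 0.3171 K/W
Q = ΔT/R_total = 134/0.3171
Q = 423 W
T_interface = T_inner − Q·ΣR(inner→interface) = 161 − 423×0.1726

T ≈ 88.1 °C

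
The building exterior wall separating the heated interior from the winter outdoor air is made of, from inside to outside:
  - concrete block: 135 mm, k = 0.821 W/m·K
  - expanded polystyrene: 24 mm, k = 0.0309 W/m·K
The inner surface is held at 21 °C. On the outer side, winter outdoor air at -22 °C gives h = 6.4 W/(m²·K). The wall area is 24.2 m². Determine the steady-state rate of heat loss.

Series thermal resistances:
R_concrete block = L/(kA) = 0.135/(0.821×24.2) = 0.006795 K/W
R_expanded polystyrene = L/(kA) = 0.024/(0.0309×24.2) = 0.0321 K/W
R_outer film = 1/(h_o·A) = 1/(6.4×24.2) = 0.006457 K/W
R_total = 0.04535 K/W
Q = ΔT / R_total = 43 / 0.04535

Q ≈ 948 W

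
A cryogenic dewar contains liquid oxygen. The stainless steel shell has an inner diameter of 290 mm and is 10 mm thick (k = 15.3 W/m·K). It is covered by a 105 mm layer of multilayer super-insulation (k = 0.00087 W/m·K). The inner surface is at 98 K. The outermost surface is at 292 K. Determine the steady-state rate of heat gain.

Spherical conduction: R = (1/r_in − 1/r_out)/(4πk) per layer; series-sum.
R_stainless steel shell = (1/0.145 − 1/0.155)/(4π×15.3) = 0.002314 K/W
R_multilayer super-insulation = (1/0.155 − 1/0.26)/(4π×0.00087) = 238.3 K/W
R_total = 238.3 K/W
Q = ΔT/R_total = 194/238.3

Q ≈ 0.814 W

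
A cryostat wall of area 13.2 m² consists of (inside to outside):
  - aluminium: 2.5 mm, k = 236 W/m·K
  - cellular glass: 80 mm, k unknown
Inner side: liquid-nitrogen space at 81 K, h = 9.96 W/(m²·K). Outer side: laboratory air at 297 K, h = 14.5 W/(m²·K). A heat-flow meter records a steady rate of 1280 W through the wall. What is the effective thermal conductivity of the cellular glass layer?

Series thermal resistances:
R_inner film = 1/(h_i·A) = 1/(9.96×13.2) = 0.007606 K/W
R_aluminium = L/(kA) = 0.0025/(236×13.2) = 8.025×10^-7 K/W
R_outer film = 1/(h_o·A) = 1/(14.5×13.2) = 0.005225 K/W
Sum of known resistances R_other = 0.01283 K/W
Total R = ΔT/Q = 216/1280 = 0.1688 K/W
R_cellular glass = R_total − R_other = 0.1559 K/W
k = L/(R·A) = 0.08/(0.1559×13.2)

k ≈ 0.0389 W/(m·K)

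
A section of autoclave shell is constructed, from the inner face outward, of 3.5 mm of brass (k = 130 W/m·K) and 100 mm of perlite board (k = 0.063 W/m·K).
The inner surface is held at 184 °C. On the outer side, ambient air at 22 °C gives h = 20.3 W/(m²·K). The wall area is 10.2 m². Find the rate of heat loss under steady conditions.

Q ≈ 1010 W

Using the resistance-network approach (series):
R_brass = L/(kA) = 0.0035/(130×10.2) = 2.64×10^-6 K/W
R_perlite board = L/(kA) = 0.1/(0.063×10.2) = 0.1556 K/W
R_outer film = 1/(h_o·A) = 1/(20.3×10.2) = 0.00483 K/W
R_total = 0.1604 K/W
Q = ΔT / R_total = 162 / 0.1604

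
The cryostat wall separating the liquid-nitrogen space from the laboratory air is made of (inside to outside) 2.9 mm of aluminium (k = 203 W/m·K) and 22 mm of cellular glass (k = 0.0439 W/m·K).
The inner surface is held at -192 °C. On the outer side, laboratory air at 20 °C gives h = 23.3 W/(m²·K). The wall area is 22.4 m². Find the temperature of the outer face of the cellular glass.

Using the resistance-network approach (series):
R_aluminium = L/(kA) = 0.0029/(203×22.4) = 6.378×10^-7 K/W
R_cellular glass = L/(kA) = 0.022/(0.0439×22.4) = 0.02237 K/W
R_outer film = 1/(h_o·A) = 1/(23.3×22.4) = 0.001916 K/W
R_total = 0.02429 K/W;  Q = ΔT/R_total = 212/0.02429 = 8728 W
T_interface = T_inner + Q·ΣR(inner→interface) = -192 + 8730×0.02237

T ≈ 3.28 °C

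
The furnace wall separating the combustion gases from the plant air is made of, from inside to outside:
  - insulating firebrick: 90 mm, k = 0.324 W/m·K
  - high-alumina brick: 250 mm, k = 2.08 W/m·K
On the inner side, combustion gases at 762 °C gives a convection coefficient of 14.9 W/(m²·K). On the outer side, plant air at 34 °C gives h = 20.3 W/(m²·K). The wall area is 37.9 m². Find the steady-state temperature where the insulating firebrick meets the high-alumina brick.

Thermal resistances in series:
R_inner film = 1/(h_i·A) = 1/(14.9×37.9) = 0.001771 K/W
R_insulating firebrick = L/(kA) = 0.09/(0.324×37.9) = 0.007329 K/W
R_high-alumina brick = L/(kA) = 0.25/(2.08×37.9) = 0.003171 K/W
R_outer film = 1/(h_o·A) = 1/(20.3×37.9) = 0.0013 K/W
R_total = 0.01357 K/W;  Q = ΔT/R_total = 728/0.01357 = 53640 W
T_interface = T_inner − Q·ΣR(inner→interface) = 762 − 53600×0.0091

T ≈ 274 °C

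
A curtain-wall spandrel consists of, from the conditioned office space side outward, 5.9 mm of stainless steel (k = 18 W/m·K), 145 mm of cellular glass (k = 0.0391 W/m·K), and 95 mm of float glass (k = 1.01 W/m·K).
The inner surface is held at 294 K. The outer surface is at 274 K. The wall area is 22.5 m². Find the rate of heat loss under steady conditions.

Q ≈ 118 W

Thermal resistances in series:
R_stainless steel = L/(kA) = 0.0059/(18×22.5) = 1.457×10^-5 K/W
R_cellular glass = L/(kA) = 0.145/(0.0391×22.5) = 0.1648 K/W
R_float glass = L/(kA) = 0.095/(1.01×22.5) = 0.00418 K/W
R_total = 0.169 K/W
Q = ΔT / R_total = 20 / 0.169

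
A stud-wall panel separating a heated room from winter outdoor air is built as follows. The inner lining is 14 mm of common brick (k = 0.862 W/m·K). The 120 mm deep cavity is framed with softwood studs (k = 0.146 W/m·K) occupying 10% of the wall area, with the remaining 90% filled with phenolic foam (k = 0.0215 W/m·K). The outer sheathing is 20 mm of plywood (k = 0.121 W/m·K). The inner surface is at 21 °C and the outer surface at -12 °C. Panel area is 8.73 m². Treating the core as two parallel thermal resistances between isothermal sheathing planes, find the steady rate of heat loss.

Sheathing layers in series; stud and cavity paths in parallel between them.
R_inner = 0.014/(0.862×8.73) = 0.00186 K/W
R_stud  = 0.12/(0.146×0.1×8.73) = 0.9415 K/W
R_cav   = 0.12/(0.0215×0.9×8.73) = 0.7104 K/W
1/R_core = 1/R_stud + 1/R_cav → R_core = 0.4049 K/W
R_outer = 0.02/(0.121×8.73) = 0.01893 K/W
R_total = 0.4257 K/W
Q = ΔT/R_total = 33/0.4257

Q ≈ 77.5 W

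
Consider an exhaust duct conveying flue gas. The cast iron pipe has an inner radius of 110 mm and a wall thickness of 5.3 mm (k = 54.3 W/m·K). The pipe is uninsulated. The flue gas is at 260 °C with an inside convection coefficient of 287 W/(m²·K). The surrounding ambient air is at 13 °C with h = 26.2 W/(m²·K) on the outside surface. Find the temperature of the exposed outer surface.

T ≈ 238 °C

Treating each annulus and film as a series resistance:
R_inner film = 1/(h_i·2πr₁L) = 1/(287×2π×0.11×1) = 0.005041 K/W
R_cast iron pipe wall = ln(115.3/110)/(2π×54.3×1) = 1.379×10^-4 K/W
R_outer film = 1/(h_o·2πr_oL) = 1/(26.2×2π×0.1153×1) = 0.05269 K/W
R_total = 0.05786 K/W
Q = ΔT/R_total = 247/0.05786
Q = 4270 W/m
T_interface = T_inner − Q·ΣR(inner→interface) = 260 − 4270×0.005179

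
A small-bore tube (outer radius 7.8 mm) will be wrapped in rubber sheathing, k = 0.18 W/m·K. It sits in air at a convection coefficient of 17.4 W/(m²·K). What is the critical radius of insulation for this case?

For a cylinder r_cr = k/h = 0.18/17.4
r_cr = 10.3 mm; since the bare radius (7.8 mm) is below r_cr, adding a thin layer of insulation will *increase* heat loss.

r_cr ≈ 10.3 mm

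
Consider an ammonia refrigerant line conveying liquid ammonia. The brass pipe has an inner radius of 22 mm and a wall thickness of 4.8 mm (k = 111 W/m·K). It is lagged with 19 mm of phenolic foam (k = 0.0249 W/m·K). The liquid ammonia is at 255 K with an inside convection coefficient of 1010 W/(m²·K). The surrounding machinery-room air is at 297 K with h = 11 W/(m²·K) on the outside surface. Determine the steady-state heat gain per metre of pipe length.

Cylindrical conduction, so R = ln(r₂/r₁)/(2πkL) per layer, in series:
R_inner film = 1/(h_i·2πr₁L) = 1/(1010×2π×0.022×1) = 0.007163 K/W
R_brass pipe wall = ln(26.8/22)/(2π×111×1) = 2.83×10^-4 K/W
R_phenolic foam = ln(45.8/26.8)/(2π×0.0249×1) = 3.425 K/W
R_outer film = 1/(h_o·2πr_oL) = 1/(11×2π×0.0458×1) = 0.3159 K/W
R_total = 3.749 K/W
Q = ΔT/R_total = 42/3.749

q′ ≈ 11.2 W/m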